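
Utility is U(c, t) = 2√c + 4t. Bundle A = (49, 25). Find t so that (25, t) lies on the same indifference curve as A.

U(49, 25) = 114.
Set U(25, t) = 114 and solve.
With c = 25: √25 = 5, so 4t = 114 − 2·5 = 104 and t = 26.
Check: U(25, 26) = 114.

t = 26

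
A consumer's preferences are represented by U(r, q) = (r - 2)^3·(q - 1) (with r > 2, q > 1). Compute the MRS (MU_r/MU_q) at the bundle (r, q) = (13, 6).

MRS = 15/11

MU_r = 3·(r−2)^2·(q−1), MU_q = (r−2)^3.
MRS = (3/1)·(q−1)/(r−2).
At (13, 6): MRS = 15/11.
So at (13, 6) the consumer would give up 15/11 units of q for one more unit of r.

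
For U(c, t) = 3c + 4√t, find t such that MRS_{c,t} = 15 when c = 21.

MU_c = 3, MU_t = 4/(2√t).
MRS = 3 ÷ (4/(2√t)).
MRS depends only on t: 1.5·√t = 15 ⇒ √t = 15/1.5 = 10 ⇒ t = 100.

t = 100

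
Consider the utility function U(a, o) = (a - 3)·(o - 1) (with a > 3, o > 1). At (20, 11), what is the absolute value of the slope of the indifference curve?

MU_a = (o−1), MU_o = (a−3).
MRS = (o−1)/(a−3).
At (20, 11): MRS = 10/17.
That is, one extra unit of a is worth 10/17 units of o at the margin.

MRS = 10/17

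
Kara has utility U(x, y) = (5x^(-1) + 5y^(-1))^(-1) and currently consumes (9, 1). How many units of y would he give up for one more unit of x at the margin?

MRS = 1/81

For CES with ρ = -1, MRS = (y/x)^2.
At (9, 1): MRS = 1/81.
So at (9, 1) the consumer would give up 1/81 units of y for one more unit of x.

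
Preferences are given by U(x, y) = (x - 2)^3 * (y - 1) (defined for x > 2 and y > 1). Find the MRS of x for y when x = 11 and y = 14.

MU_x = 3·(x−2)^2·(y−1), MU_y = (x−2)^3.
MRS = (3/1)·(y−1)/(x−2).
At (11, 14): MRS = 13/3.
That is, one extra unit of x is worth 13/3 units of y at the margin.

MRS = 13/3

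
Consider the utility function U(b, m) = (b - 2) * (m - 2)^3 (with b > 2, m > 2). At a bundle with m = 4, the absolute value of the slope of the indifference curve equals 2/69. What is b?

b = 25

MU_b = (m−2)^3, MU_m = 3·(b−2)·(m−2)^2.
MRS = (1/3)·(m−2)/(b−2).
Substitute m = 4: MRS = (2/3)/(b − 2). Setting this equal to 2/69 gives b − 2 = (2/3)/(2/69) = 23, so b = 25.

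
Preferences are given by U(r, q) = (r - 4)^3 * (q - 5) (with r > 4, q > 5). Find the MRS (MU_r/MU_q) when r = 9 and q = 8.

MRS = 1.8

MU_r = 3·(r−4)^2·(q−5), MU_q = (r−4)^3.
MRS = (3/1)·(q−5)/(r−4).
At (9, 8): MRS = 1.8.
The indifference curve has slope −1.8 at this bundle.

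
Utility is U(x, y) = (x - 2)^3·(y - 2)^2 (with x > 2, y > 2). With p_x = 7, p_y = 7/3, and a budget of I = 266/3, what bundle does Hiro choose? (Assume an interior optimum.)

x* = 8, y* = 14

MU_x = 3·(x−2)^2·(y−2)^2, MU_y = 2·(x−2)^3·(y−2).
MRS = (3/2)·(y−2)/(x−2).
Tangency: set MRS = p_x/p_y = 7/(7/3) = 3.
So (3/2)·(y − 2)/(x − 2) = 3, i.e. (y − 2) = 2·(x − 2).
Rewrite the budget in excess-of-subsistence terms: 7·(x − 2) + (7/3)·(y − 2) = 266/3 − 7·2 − (7/3)·2 = 70.
Substituting, (35/3)·(x − 2) = 70, so x − 2 = 6 and x* = 8.
Then y − 2 = 2·6 = 12, so y* = 14.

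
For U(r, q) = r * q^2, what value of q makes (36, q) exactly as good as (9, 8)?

U(9, 8) = 576.
Set U(36, q) = 576 and solve.
With r = 36: q^2 = 576/36 = 16; taking the square root, q = 4.
Check: U(36, 4) = 576.

q = 4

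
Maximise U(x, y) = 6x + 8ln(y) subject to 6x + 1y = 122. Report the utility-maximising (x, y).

x* = 19, y* = 8

MU_x = 6, MU_y = 8/y.
MRS = 6 ÷ (8/y).
Tangency: set MRS = p_x/p_y = 6/1 = 6.
MRS depends only on y: 0.75·y = 6 ⇒ y* = 6/0.75 = 8.
From the budget, 6·x = 122 − 1·8 = 114, so x* = 19.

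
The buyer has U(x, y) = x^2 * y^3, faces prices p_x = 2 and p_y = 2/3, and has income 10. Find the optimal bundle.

MU_x = 2·x·y^3 and MU_y = 3·x^2·y^2.
MRS = MU_x/MU_y = (2/3)·y/x.
Tangency: set MRS = p_x/p_y = 2/(2/3) = 3.
So (2/3)·y/x = 3, i.e. y = 4.5·x.
Substitute into the budget 2·x + (2/3)·y = 10: 5·x = 10, so x* = 2.
Then y* = 4.5·2 = 9.

x* = 2, y* = 9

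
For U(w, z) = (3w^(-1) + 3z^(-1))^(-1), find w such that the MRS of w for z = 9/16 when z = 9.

For CES with ρ = -1, MRS = (z/w)^2.
Setting (9/w)^2 = 9/16 gives 9/w = 0.75 and w = 12.

w = 12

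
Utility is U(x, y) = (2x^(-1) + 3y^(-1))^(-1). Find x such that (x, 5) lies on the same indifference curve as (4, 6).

U depends on (x, y) only through S = 2x^(-1) + 3y^(-1), so equal utility means equal S. At (4, 6): S = 1.
With y = 5: 3·5^(-1) = 0.6, so 2x^(-1) = 1 − 0.6 = 0.4, i.e. x^(-1) = 0.2.
Hence x = 1/0.2 = 5.
Check: U(5, 5) = 1.

x = 5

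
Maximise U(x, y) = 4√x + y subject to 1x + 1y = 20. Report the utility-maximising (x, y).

MU_x = 4/(2√x), MU_y = 1.
MRS = 4/(2√x) ÷ 1.
Tangency: set MRS = p_x/p_y = 1/1 = 1.
MRS depends only on x: 2/√x = 1 ⇒ √x = 2/1 = 2 ⇒ x* = 4.
From the budget, 1·y = 20 − 1·4 = 16, so y* = 16.

x* = 4, y* = 16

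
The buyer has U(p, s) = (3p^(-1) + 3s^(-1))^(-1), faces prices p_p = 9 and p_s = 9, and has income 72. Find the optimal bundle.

p* = 4, s* = 4

For CES with ρ = -1, MRS = (s/p)^2.
Tangency: set MRS = p_p/p_s = 9/9 = 1.
So (s/p)^2 = 1; taking the square root, s/p = 1, i.e. s = p.
Substitute into the budget 9·p + 9·s = 72: 18·p = 72, so p* = 4 and s* = 4.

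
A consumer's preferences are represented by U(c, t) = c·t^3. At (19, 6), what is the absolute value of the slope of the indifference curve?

MRS = 2/19

MU_c = t^3 and MU_t = 3·c·t^2.
MRS = MU_c/MU_t = (1/3)·t/c.
At (19, 6): MRS = 2/19.
The indifference curve has slope −2/19 at this bundle.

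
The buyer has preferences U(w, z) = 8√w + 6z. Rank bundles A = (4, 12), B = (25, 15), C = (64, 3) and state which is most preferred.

Evaluate utility at each bundle:
U(A) = 88.000.
U(B) = 130.000.
U(C) = 82.000.
Highest utility is B, so B ≻ A ≻ C.

Bundle B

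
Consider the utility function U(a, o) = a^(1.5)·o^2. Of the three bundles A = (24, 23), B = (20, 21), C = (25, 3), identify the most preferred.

Evaluate utility at each bundle:
U(A) = 62197.444.
U(B) = 39444.239.
U(C) = 1125.000.
Highest utility is A, so A ≻ B ≻ C.

Bundle A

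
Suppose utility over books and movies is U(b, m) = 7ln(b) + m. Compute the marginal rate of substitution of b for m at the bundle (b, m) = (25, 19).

MU_b = 7/b, MU_m = 1.
MRS = 7/b ÷ 1.
At (25, 19): MRS = 7/25.
So at (25, 19) the consumer would give up 7/25 units of m for one more unit of b.

MRS = 7/25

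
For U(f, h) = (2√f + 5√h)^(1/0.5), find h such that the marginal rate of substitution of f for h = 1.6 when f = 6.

h = 96

For CES with ρ = 0.5, MRS = (2/5)·√(h/f).
Setting (2/5)·√(h/6) = 1.6 gives √(h/6) = 4, so h/6 = 16 and h = 96.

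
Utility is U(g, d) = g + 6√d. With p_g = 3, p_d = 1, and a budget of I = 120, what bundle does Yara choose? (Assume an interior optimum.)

MU_g = 1, MU_d = 6/(2√d).
MRS = 1 ÷ (6/(2√d)).
Tangency: set MRS = p_g/p_d = 3/1 = 3.
MRS depends only on d: (1/3)·√d = 3 ⇒ √d = 3/(1/3) = 9 ⇒ d* = 81.
From the budget, 3·g = 120 − 1·81 = 39, so g* = 13.

g* = 13, d* = 81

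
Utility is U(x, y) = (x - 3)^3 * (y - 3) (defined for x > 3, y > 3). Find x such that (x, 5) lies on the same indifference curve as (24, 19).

U(24, 19) = 148176.
Set U(x, 5) = 148176 and solve.
With y = 5: (5 − 3) = 2, so (x − 3)^3 = 148176/2 = 74088.
Taking the cube root (with x > 3): x − 3 = 42, so x = 45.
Check: U(45, 5) = 148176.

x = 45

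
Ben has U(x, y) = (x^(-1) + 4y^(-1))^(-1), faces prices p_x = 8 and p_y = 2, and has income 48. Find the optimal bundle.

x* = 3, y* = 12

For CES with ρ = -1, MRS = (1/4)·(y/x)^2.
Tangency: set MRS = p_x/p_y = 8/2 = 4.
So (y/x)^2 = 16; taking the square root, y/x = 4, i.e. y = 4·x.
Substitute into the budget 8·x + 2·y = 48: 16·x = 48, so x* = 3 and y* = 4·3 = 12.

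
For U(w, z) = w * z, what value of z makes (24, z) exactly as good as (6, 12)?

z = 3

U(6, 12) = 72.
Set U(24, z) = 72 and solve.
With w = 24: z = 72/24 = 3.
Check: U(24, 3) = 72.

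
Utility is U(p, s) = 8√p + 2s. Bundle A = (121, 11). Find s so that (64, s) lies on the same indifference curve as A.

s = 23

U(121, 11) = 110.
Set U(64, s) = 110 and solve.
With p = 64: √64 = 8, so 2s = 110 − 8·8 = 46 and s = 23.
Check: U(64, 23) = 110.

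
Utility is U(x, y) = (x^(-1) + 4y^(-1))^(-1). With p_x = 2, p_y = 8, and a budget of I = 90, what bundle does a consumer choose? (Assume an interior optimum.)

x* = 9, y* = 9

For CES with ρ = -1, MRS = (1/4)·(y/x)^2.
Tangency: set MRS = p_x/p_y = 2/8 = 0.25.
So (y/x)^2 = 1; taking the square root, y/x = 1, i.e. y = x.
Substitute into the budget 2·x + 8·y = 90: 10·x = 90, so x* = 9 and y* = 9.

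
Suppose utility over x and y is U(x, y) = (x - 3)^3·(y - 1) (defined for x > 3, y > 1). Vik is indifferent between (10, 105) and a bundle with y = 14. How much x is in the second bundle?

U(10, 105) = 35672.
Set U(x, 14) = 35672 and solve.
With y = 14: (14 − 1) = 13, so (x − 3)^3 = 35672/13 = 2744.
Taking the cube root (with x > 3): x − 3 = 14, so x = 17.
Check: U(17, 14) = 35672.

x = 17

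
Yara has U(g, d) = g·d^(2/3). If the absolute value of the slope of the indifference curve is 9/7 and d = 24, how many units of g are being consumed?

g = 28

MU_g = d^(2/3) and MU_d = 2/3·g·d^(-1/3).
MRS = MU_g/MU_d = (1.5)·d/g.
Substitute d = 24: MRS = 36/g. Setting 36/g = 9/7 gives g = 36/(9/7) = 28.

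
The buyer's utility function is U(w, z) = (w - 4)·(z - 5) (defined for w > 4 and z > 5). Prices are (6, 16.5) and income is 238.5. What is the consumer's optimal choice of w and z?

w* = 15, z* = 9

MU_w = (z−5), MU_z = (w−4).
MRS = (z−5)/(w−4).
Tangency: set MRS = p_w/p_z = 6/16.5 = 4/11.
So (z − 5)/(w − 4) = 4/11, i.e. (z − 5) = (4/11)·(w − 4).
Rewrite the budget in excess-of-subsistence terms: 6·(w − 4) + 16.5·(z − 5) = 238.5 − 6·4 − 16.5·5 = 132.
Substituting, 12·(w − 4) = 132, so w − 4 = 11 and w* = 15.
Then z − 5 = (4/11)·11 = 4, so z* = 9.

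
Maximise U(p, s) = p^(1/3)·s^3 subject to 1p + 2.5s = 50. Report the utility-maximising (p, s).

MU_p = 1/3·p^(-2/3)·s^3 and MU_s = 3·p^(1/3)·s^2.
MRS = MU_p/MU_s = (1/9)·s/p.
Tangency: set MRS = p_p/p_s = 1/2.5 = 0.4.
So (1/9)·s/p = 0.4, i.e. s = 3.6·p.
Substitute into the budget 1·p + 2.5·s = 50: 10·p = 50, so p* = 5.
Then s* = 3.6·5 = 18.

p* = 5, s* = 18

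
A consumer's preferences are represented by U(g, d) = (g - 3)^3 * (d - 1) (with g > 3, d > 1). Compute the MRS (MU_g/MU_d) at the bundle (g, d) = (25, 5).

MRS = 6/11

MU_g = 3·(g−3)^2·(d−1), MU_d = (g−3)^3.
MRS = (3/1)·(d−1)/(g−3).
At (25, 5): MRS = 6/11.
The indifference curve has slope −6/11 at this bundle.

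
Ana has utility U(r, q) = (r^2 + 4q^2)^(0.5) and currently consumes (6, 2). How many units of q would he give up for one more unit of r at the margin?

MRS = 0.75

For CES with ρ = 2, MRS = (1/4)·(q/r)^(-1).
At (6, 2): MRS = 0.75.
That is, one extra unit of r is worth 0.75 units of q at the margin.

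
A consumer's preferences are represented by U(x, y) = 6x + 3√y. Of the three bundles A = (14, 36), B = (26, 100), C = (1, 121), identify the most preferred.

Evaluate utility at each bundle:
U(A) = 102.000.
U(B) = 186.000.
U(C) = 39.000.
Highest utility is B, so B ≻ A ≻ C.

Bundle B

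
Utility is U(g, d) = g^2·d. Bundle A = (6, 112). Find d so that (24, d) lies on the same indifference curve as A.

d = 7

U(6, 112) = 4032.
Set U(24, d) = 4032 and solve.
With g = 24: 24^2 = 576, so d = 4032/576 = 7.
Check: U(24, 7) = 4032.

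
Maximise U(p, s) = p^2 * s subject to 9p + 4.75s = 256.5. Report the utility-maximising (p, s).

p* = 19, s* = 18

MU_p = 2·p·s and MU_s = p^2.
MRS = MU_p/MU_s = (2/1)·s/p.
Tangency: set MRS = p_p/p_s = 9/4.75 = 36/19.
So (2/1)·s/p = 36/19, i.e. s = (18/19)·p.
Substitute into the budget 9·p + 4.75·s = 256.5: 13.5·p = 256.5, so p* = 19.
Then s* = (18/19)·19 = 18.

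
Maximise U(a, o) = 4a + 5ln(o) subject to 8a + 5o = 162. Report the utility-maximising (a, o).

a* = 19, o* = 2

MU_a = 4, MU_o = 5/o.
MRS = 4 ÷ (5/o).
Tangency: set MRS = p_a/p_o = 8/5 = 1.6.
MRS depends only on o: 0.8·o = 1.6 ⇒ o* = 1.6/0.8 = 2.
From the budget, 8·a = 162 − 5·2 = 152, so a* = 19.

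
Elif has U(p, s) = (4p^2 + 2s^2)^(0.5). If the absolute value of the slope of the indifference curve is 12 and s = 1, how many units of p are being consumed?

p = 6

For CES with ρ = 2, MRS = (4/2)·(s/p)^(-1).
Setting (4/2)·(1/p)^(-1) = 12 gives (1/p)^(-1) = 6, so 1/p = 1/6 and p = 6.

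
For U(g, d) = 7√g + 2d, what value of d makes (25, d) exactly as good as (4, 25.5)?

d = 15

U(4, 25.5) = 65.
Set U(25, d) = 65 and solve.
With g = 25: √25 = 5, so 2d = 65 − 7·5 = 30 and d = 15.
Check: U(25, 15) = 65.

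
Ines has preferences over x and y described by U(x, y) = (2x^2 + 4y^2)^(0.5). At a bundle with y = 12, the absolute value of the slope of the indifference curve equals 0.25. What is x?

For CES with ρ = 2, MRS = (2/4)·(y/x)^(-1).
Setting (2/4)·(12/x)^(-1) = 0.25 gives (12/x)^(-1) = 0.5, so 12/x = 2 and x = 6.

x = 6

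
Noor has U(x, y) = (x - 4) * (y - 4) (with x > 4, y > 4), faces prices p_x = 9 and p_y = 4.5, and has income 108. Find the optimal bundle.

x* = 7, y* = 10

MU_x = (y−4), MU_y = (x−4).
MRS = (y−4)/(x−4).
Tangency: set MRS = p_x/p_y = 9/4.5 = 2.
So (y − 4)/(x − 4) = 2, i.e. (y − 4) = 2·(x − 4).
Rewrite the budget in excess-of-subsistence terms: 9·(x − 4) + 4.5·(y − 4) = 108 − 9·4 − 4.5·4 = 54.
Substituting, 18·(x − 4) = 54, so x − 4 = 3 and x* = 7.
Then y − 4 = 2·3 = 6, so y* = 10.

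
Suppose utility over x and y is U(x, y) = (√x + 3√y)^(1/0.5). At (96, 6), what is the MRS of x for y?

MRS = 1/12

For CES with ρ = 0.5, MRS = (1/3)·√(y/x).
At (96, 6): MRS = 1/12.
The indifference curve has slope −1/12 at this bundle.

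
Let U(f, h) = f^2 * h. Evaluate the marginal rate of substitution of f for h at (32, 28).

MU_f = 2·f·h and MU_h = f^2.
MRS = MU_f/MU_h = (2/1)·h/f.
At (32, 28): MRS = 1.75.
That is, one extra unit of f is worth 1.75 units of h at the margin.

MRS = 1.75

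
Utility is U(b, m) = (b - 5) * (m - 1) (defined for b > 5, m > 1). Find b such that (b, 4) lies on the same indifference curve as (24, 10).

b = 62

U(24, 10) = 171.
Set U(b, 4) = 171 and solve.
With m = 4: (4 − 1) = 3, so (b − 5) = 171/3 = 57.
So b = 5 + 57 = 62.
Check: U(62, 4) = 171.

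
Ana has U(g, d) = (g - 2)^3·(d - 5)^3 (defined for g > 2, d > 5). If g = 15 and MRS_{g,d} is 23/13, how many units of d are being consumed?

d = 28

MU_g = 3·(g−2)^2·(d−5)^3, MU_d = 3·(g−2)^3·(d−5)^2.
MRS = (d−5)/(g−2).
Substitute g = 15: MRS = (d − 5)/13. Setting this equal to 23/13 gives d − 5 = (23/13)·13 = 23, so d = 28.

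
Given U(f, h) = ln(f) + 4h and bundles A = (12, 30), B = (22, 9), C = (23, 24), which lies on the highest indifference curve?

Evaluate utility at each bundle:
U(A) = 122.485.
U(B) = 39.091.
U(C) = 99.135.
Highest utility is A, so A ≻ C ≻ B.

Bundle A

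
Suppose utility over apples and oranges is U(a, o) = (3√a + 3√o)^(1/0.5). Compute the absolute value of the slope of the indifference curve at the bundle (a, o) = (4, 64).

MRS = 4

For CES with ρ = 0.5, MRS = √(o/a).
At (4, 64): MRS = 4.
That is, one extra unit of a is worth 4 units of o at the margin.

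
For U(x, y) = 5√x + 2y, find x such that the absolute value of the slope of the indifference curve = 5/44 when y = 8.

MU_x = 5/(2√x), MU_y = 2.
MRS = 5/(2√x) ÷ 2.
MRS depends only on x: 1.25/√x = 5/44 ⇒ √x = 1.25/(5/44) = 11 ⇒ x = 121.

x = 121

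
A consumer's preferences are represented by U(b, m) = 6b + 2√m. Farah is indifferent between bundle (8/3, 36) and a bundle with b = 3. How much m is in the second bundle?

U(8/3, 36) = 28.
Set U(3, m) = 28 and solve.
With b = 3: 2√m = 28 − 6·3 = 10, so √m = 5 and m = 25.
Check: U(3, 25) = 28.

m = 25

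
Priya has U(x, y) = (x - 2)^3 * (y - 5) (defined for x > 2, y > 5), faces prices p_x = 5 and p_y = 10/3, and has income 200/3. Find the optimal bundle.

MU_x = 3·(x−2)^2·(y−5), MU_y = (x−2)^3.
MRS = (3/1)·(y−5)/(x−2).
Tangency: set MRS = p_x/p_y = 5/(10/3) = 1.5.
So (3/1)·(y − 5)/(x − 2) = 1.5, i.e. (y − 5) = 0.5·(x − 2).
Rewrite the budget in excess-of-subsistence terms: 5·(x − 2) + (10/3)·(y − 5) = 200/3 − 5·2 − (10/3)·5 = 40.
Substituting, (20/3)·(x − 2) = 40, so x − 2 = 6 and x* = 8.
Then y − 5 = 0.5·6 = 3, so y* = 8.

x* = 8, y* = 8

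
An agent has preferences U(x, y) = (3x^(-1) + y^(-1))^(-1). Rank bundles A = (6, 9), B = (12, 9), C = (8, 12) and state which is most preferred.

Evaluate utility at each bundle:
U(A) = 1.636.
U(B) = 2.769.
U(C) = 2.182.
Highest utility is B, so B ≻ C ≻ A.

Bundle B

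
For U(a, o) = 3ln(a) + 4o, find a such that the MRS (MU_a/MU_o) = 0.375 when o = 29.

a = 2

MU_a = 3/a, MU_o = 4.
MRS = 3/a ÷ 4.
MRS depends only on a: 0.75/a = 0.375 ⇒ a = 0.75/0.375 = 2.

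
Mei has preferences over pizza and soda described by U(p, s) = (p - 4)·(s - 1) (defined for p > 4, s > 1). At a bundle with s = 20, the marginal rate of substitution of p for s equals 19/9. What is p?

MU_p = (s−1), MU_s = (p−4).
MRS = (s−1)/(p−4).
Substitute s = 20: MRS = 19/(p − 4). Setting this equal to 19/9 gives p − 4 = 19/(19/9) = 9, so p = 13.

p = 13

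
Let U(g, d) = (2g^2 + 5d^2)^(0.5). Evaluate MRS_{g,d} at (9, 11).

For CES with ρ = 2, MRS = (2/5)·(d/g)^(-1).
At (9, 11): MRS = 18/55.
The indifference curve has slope −18/55 at this bundle.

MRS = 18/55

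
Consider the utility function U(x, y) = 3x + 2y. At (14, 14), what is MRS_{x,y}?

MU_x = 3, MU_y = 2, so MRS = 3/2 = 1.5 at every bundle.
At (14, 14): MRS = 1.5.
That is, one extra unit of x is worth 1.5 units of y at the margin.

MRS = 1.5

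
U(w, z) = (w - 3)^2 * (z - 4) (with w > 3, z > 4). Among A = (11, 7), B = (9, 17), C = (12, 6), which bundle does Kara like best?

Bundle B

Evaluate utility at each bundle:
U(A) = 192.
U(B) = 468.
U(C) = 162.
Highest utility is B, so B ≻ A ≻ C.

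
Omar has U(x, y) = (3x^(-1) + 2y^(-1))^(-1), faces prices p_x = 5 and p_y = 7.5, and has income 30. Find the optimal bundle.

x* = 3, y* = 2

For CES with ρ = -1, MRS = (3/2)·(y/x)^2.
Tangency: set MRS = p_x/p_y = 5/7.5 = 2/3.
So (y/x)^2 = 4/9; taking the square root, y/x = 2/3, i.e. y = (2/3)·x.
Substitute into the budget 5·x + 7.5·y = 30: 10·x = 30, so x* = 3 and y* = (2/3)·3 = 2.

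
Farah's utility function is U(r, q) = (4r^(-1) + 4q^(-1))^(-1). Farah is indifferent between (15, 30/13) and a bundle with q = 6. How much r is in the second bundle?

U depends on (r, q) only through S = 4r^(-1) + 4q^(-1), so equal utility means equal S. At (15, 30/13): S = 2.
With q = 6: 4·6^(-1) = 2/3, so 4r^(-1) = 2 − 2/3 = 4/3, i.e. r^(-1) = 1/3.
Hence r = 1/(1/3) = 3.
Check: U(3, 6) = 0.5.

r = 3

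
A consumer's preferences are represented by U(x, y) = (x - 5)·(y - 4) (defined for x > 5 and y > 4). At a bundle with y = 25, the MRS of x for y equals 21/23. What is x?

x = 28

MU_x = (y−4), MU_y = (x−5).
MRS = (y−4)/(x−5).
Substitute y = 25: MRS = 21/(x − 5). Setting this equal to 21/23 gives x − 5 = 21/(21/23) = 23, so x = 28.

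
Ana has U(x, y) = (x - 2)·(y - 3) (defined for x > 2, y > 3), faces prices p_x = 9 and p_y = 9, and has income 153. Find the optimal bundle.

MU_x = (y−3), MU_y = (x−2).
MRS = (y−3)/(x−2).
Tangency: set MRS = p_x/p_y = 9/9 = 1.
So (y − 3)/(x − 2) = 1, i.e. (y − 3) = (x − 2).
Rewrite the budget in excess-of-subsistence terms: 9·(x − 2) + 9·(y − 3) = 153 − 9·2 − 9·3 = 108.
Substituting, 18·(x − 2) = 108, so x − 2 = 6 and x* = 8.
Then y − 3 = 6, so y* = 9.

x* = 8, y* = 9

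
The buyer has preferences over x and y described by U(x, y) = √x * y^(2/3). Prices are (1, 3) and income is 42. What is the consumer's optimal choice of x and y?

x* = 18, y* = 8

MU_x = 0.5·x^(-0.5)·y^(2/3) and MU_y = 2/3·√x·y^(-1/3).
MRS = MU_x/MU_y = (0.75)·y/x.
Tangency: set MRS = p_x/p_y = 1/3.
So (0.75)·y/x = 1/3, i.e. y = (4/9)·x.
Substitute into the budget 1·x + 3·y = 42: (7/3)·x = 42, so x* = 18.
Then y* = (4/9)·18 = 8.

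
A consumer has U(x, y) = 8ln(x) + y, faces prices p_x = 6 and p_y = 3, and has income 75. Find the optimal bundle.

x* = 4, y* = 17

MU_x = 8/x, MU_y = 1.
MRS = 8/x ÷ 1.
Tangency: set MRS = p_x/p_y = 6/3 = 2.
MRS depends only on x: 8/x = 2 ⇒ x* = 8/2 = 4.
From the budget, 3·y = 75 − 6·4 = 51, so y* = 17.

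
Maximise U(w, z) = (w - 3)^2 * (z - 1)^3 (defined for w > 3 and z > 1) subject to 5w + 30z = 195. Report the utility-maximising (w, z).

MU_w = 2·(w−3)·(z−1)^3, MU_z = 3·(w−3)^2·(z−1)^2.
MRS = (2/3)·(z−1)/(w−3).
Tangency: set MRS = p_w/p_z = 5/30 = 1/6.
So (2/3)·(z − 1)/(w − 3) = 1/6, i.e. (z − 1) = 0.25·(w − 3).
Rewrite the budget in excess-of-subsistence terms: 5·(w − 3) + 30·(z − 1) = 195 − 5·3 − 30·1 = 150.
Substituting, 12.5·(w − 3) = 150, so w − 3 = 12 and w* = 15.
Then z − 1 = 0.25·12 = 3, so z* = 4.

w* = 15, z* = 4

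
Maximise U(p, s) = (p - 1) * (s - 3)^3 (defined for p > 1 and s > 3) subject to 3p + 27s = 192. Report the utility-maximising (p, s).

p* = 10, s* = 6

MU_p = (s−3)^3, MU_s = 3·(p−1)·(s−3)^2.
MRS = (1/3)·(s−3)/(p−1).
Tangency: set MRS = p_p/p_s = 3/27 = 1/9.
So (1/3)·(s − 3)/(p − 1) = 1/9, i.e. (s − 3) = (1/3)·(p − 1).
Rewrite the budget in excess-of-subsistence terms: 3·(p − 1) + 27·(s − 3) = 192 − 3·1 − 27·3 = 108.
Substituting, 12·(p − 1) = 108, so p − 1 = 9 and p* = 10.
Then s − 3 = (1/3)·9 = 3, so s* = 6.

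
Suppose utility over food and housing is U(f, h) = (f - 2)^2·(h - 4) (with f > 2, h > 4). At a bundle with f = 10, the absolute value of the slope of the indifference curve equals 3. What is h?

h = 16

MU_f = 2·(f−2)·(h−4), MU_h = (f−2)^2.
MRS = (2/1)·(h−4)/(f−2).
Substitute f = 10: MRS = (h − 4)/4. Setting this equal to 3 gives h − 4 = 3·4 = 12, so h = 16.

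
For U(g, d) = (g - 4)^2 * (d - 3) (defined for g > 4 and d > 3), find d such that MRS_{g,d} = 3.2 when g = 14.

d = 19

MU_g = 2·(g−4)·(d−3), MU_d = (g−4)^2.
MRS = (2/1)·(d−3)/(g−4).
Substitute g = 14: MRS = (d − 3)/5. Setting this equal to 3.2 gives d − 3 = 3.2·5 = 16, so d = 19.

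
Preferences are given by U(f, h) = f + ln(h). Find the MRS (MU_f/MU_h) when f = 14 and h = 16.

MRS = 16

MU_f = 1, MU_h = 1/h.
MRS = 1 ÷ (1/h).
At (14, 16): MRS = 16.
That is, one extra unit of f is worth 16 units of h at the margin.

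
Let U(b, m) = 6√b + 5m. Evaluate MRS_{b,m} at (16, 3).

MRS = 0.15

MU_b = 6/(2√b), MU_m = 5.
MRS = 6/(2√b) ÷ 5.
At (16, 3): MRS = 0.15.
The indifference curve has slope −0.15 at this bundle.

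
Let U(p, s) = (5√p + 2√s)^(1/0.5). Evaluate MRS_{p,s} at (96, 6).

MRS = 0.625

For CES with ρ = 0.5, MRS = (5/2)·√(s/p).
At (96, 6): MRS = 0.625.
So at (96, 6) the consumer would give up 0.625 units of s for one more unit of p.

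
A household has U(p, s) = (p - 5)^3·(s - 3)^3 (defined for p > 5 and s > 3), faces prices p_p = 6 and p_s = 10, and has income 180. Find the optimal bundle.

p* = 15, s* = 9

MU_p = 3·(p−5)^2·(s−3)^3, MU_s = 3·(p−5)^3·(s−3)^2.
MRS = (s−3)/(p−5).
Tangency: set MRS = p_p/p_s = 6/10 = 0.6.
So (s − 3)/(p − 5) = 0.6, i.e. (s − 3) = 0.6·(p − 5).
Rewrite the budget in excess-of-subsistence terms: 6·(p − 5) + 10·(s − 3) = 180 − 6·5 − 10·3 = 120.
Substituting, 12·(p − 5) = 120, so p − 5 = 10 and p* = 15.
Then s − 3 = 0.6·10 = 6, so s* = 9.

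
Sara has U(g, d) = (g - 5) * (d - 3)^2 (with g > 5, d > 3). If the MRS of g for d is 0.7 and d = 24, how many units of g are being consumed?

MU_g = (d−3)^2, MU_d = 2·(g−5)·(d−3).
MRS = (1/2)·(d−3)/(g−5).
Substitute d = 24: MRS = 10.5/(g − 5). Setting this equal to 0.7 gives g − 5 = 10.5/0.7 = 15, so g = 20.

g = 20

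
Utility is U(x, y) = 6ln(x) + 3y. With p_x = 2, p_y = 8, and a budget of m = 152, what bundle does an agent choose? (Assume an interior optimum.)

x* = 8, y* = 17

MU_x = 6/x, MU_y = 3.
MRS = 6/x ÷ 3.
Tangency: set MRS = p_x/p_y = 2/8 = 0.25.
MRS depends only on x: 2/x = 0.25 ⇒ x* = 2/0.25 = 8.
From the budget, 8·y = 152 − 2·8 = 136, so y* = 17.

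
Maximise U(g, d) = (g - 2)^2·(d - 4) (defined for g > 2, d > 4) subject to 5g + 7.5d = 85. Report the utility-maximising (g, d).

g* = 8, d* = 6

MU_g = 2·(g−2)·(d−4), MU_d = (g−2)^2.
MRS = (2/1)·(d−4)/(g−2).
Tangency: set MRS = p_g/p_d = 5/7.5 = 2/3.
So (2/1)·(d − 4)/(g − 2) = 2/3, i.e. (d − 4) = (1/3)·(g − 2).
Rewrite the budget in excess-of-subsistence terms: 5·(g − 2) + 7.5·(d − 4) = 85 − 5·2 − 7.5·4 = 45.
Substituting, 7.5·(g − 2) = 45, so g − 2 = 6 and g* = 8.
Then d − 4 = (1/3)·6 = 2, so d* = 6.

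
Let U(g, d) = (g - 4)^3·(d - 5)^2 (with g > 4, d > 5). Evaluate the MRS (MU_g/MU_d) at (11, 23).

MRS = 27/7

MU_g = 3·(g−4)^2·(d−5)^2, MU_d = 2·(g−4)^3·(d−5).
MRS = (3/2)·(d−5)/(g−4).
At (11, 23): MRS = 27/7.
That is, one extra unit of g is worth 27/7 units of d at the margin.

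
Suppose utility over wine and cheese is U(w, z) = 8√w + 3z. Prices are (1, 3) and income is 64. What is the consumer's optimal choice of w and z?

MU_w = 8/(2√w), MU_z = 3.
MRS = 8/(2√w) ÷ 3.
Tangency: set MRS = p_w/p_z = 1/3.
MRS depends only on w: (4/3)/√w = 1/3 ⇒ √w = (4/3)/(1/3) = 4 ⇒ w* = 16.
From the budget, 3·z = 64 − 1·16 = 48, so z* = 16.

w* = 16, z* = 16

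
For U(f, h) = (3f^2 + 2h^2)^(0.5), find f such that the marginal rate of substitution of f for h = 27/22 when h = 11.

f = 9

For CES with ρ = 2, MRS = (3/2)·(h/f)^(-1).
Setting (3/2)·(11/f)^(-1) = 27/22 gives (11/f)^(-1) = 9/11, so 11/f = 11/9 and f = 9.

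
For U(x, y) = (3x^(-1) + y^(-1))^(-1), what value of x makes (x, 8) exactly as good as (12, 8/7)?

U depends on (x, y) only through S = 3x^(-1) + y^(-1), so equal utility means equal S. At (12, 8/7): S = 1.125.
With y = 8: 8^(-1) = 0.125, so 3x^(-1) = 1.125 − 0.125 = 1, i.e. x^(-1) = 1/3.
Hence x = 1/(1/3) = 3.
Check: U(3, 8) = 0.8889.

x = 3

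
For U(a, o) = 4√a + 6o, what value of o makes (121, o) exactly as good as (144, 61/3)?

o = 21

U(144, 61/3) = 170.
Set U(121, o) = 170 and solve.
With a = 121: √121 = 11, so 6o = 170 − 4·11 = 126 and o = 21.
Check: U(121, 21) = 170.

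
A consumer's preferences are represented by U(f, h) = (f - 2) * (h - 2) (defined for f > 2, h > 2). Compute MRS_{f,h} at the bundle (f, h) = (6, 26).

MRS = 6

MU_f = (h−2), MU_h = (f−2).
MRS = (h−2)/(f−2).
At (6, 26): MRS = 6.
The indifference curve has slope −6 at this bundle.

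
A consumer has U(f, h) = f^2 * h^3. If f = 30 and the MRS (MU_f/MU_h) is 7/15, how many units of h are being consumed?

h = 21

MU_f = 2·f·h^3 and MU_h = 3·f^2·h^2.
MRS = MU_f/MU_h = (2/3)·h/f.
Substitute f = 30: MRS = h/45. Setting h/45 = 7/15 gives h = (7/15)·45 = 21.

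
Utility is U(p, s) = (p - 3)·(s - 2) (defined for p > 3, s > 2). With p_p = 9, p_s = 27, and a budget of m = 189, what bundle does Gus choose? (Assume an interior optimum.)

MU_p = (s−2), MU_s = (p−3).
MRS = (s−2)/(p−3).
Tangency: set MRS = p_p/p_s = 9/27 = 1/3.
So (s − 2)/(p − 3) = 1/3, i.e. (s − 2) = (1/3)·(p − 3).
Rewrite the budget in excess-of-subsistence terms: 9·(p − 3) + 27·(s − 2) = 189 − 9·3 − 27·2 = 108.
Substituting, 18·(p − 3) = 108, so p − 3 = 6 and p* = 9.
Then s − 2 = (1/3)·6 = 2, so s* = 4.

p* = 9, s* = 4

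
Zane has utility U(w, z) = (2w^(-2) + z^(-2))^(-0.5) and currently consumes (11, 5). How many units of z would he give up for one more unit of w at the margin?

MRS = 250/1331

For CES with ρ = -2, MRS = (2/1)·(z/w)^3.
At (11, 5): MRS = 250/1331.
That is, one extra unit of w is worth 250/1331 units of z at the margin.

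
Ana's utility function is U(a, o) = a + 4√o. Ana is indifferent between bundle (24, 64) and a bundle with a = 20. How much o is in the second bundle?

o = 81

U(24, 64) = 56.
Set U(20, o) = 56 and solve.
With a = 20: 4√o = 56 − 20 = 36, so √o = 9 and o = 81.
Check: U(20, 81) = 56.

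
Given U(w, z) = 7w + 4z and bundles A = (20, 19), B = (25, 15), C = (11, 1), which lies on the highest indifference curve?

Evaluate utility at each bundle:
U(A) = 216.
U(B) = 235.
U(C) = 81.
Highest utility is B, so B ≻ A ≻ C.

Bundle B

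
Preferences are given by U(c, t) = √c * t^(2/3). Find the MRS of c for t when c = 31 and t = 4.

MU_c = 0.5·c^(-0.5)·t^(2/3) and MU_t = 2/3·√c·t^(-1/3).
MRS = MU_c/MU_t = (0.75)·t/c.
At (31, 4): MRS = 3/31.
So at (31, 4) the consumer would give up 3/31 units of t for one more unit of c.

MRS = 3/31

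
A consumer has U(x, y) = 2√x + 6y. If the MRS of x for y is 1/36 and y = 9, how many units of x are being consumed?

MU_x = 2/(2√x), MU_y = 6.
MRS = 2/(2√x) ÷ 6.
MRS depends only on x: (1/6)/√x = 1/36 ⇒ √x = (1/6)/(1/36) = 6 ⇒ x = 36.

x = 36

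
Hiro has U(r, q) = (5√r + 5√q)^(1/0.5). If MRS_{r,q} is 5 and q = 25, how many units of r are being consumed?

For CES with ρ = 0.5, MRS = √(q/r).
Setting √(25/r) = 5 gives 25/r = 25 and r = 1.

r = 1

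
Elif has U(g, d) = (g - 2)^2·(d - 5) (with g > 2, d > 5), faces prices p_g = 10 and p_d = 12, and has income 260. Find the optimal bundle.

MU_g = 2·(g−2)·(d−5), MU_d = (g−2)^2.
MRS = (2/1)·(d−5)/(g−2).
Tangency: set MRS = p_g/p_d = 10/12 = 5/6.
So (2/1)·(d − 5)/(g − 2) = 5/6, i.e. (d − 5) = (5/12)·(g − 2).
Rewrite the budget in excess-of-subsistence terms: 10·(g − 2) + 12·(d − 5) = 260 − 10·2 − 12·5 = 180.
Substituting, 15·(g − 2) = 180, so g − 2 = 12 and g* = 14.
Then d − 5 = (5/12)·12 = 5, so d* = 10.

g* = 14, d* = 10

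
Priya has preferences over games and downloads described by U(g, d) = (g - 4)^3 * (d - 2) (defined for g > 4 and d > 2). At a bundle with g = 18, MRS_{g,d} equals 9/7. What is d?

MU_g = 3·(g−4)^2·(d−2), MU_d = (g−4)^3.
MRS = (3/1)·(d−2)/(g−4).
Substitute g = 18: MRS = (d − 2)/(14/3). Setting this equal to 9/7 gives d − 2 = (9/7)·(14/3) = 6, so d = 8.

d = 8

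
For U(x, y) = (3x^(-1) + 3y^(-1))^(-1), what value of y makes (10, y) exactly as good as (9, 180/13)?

y = 12

U depends on (x, y) only through S = 3x^(-1) + 3y^(-1), so equal utility means equal S. At (9, 180/13): S = 0.55.
With x = 10: 3·10^(-1) = 0.3, so 3y^(-1) = 0.55 − 0.3 = 0.25, i.e. y^(-1) = 1/12.
Hence y = 1/(1/12) = 12.
Check: U(10, 12) = 1.8182.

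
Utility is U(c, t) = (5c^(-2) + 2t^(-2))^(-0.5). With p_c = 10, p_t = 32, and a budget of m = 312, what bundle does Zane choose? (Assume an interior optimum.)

c* = 12, t* = 6

For CES with ρ = -2, MRS = (5/2)·(t/c)^3.
Tangency: set MRS = p_c/p_t = 10/32 = 5/16.
So (t/c)^3 = 0.125; taking the cube root, t/c = 0.5, i.e. t = 0.5·c.
Substitute into the budget 10·c + 32·t = 312: 26·c = 312, so c* = 12 and t* = 0.5·12 = 6.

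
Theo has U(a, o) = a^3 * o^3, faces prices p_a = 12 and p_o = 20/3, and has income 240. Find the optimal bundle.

a* = 10, o* = 18

MU_a = 3·a^2·o^3 and MU_o = 3·a^3·o^2.
MRS = MU_a/MU_o = o/a.
Tangency: set MRS = p_a/p_o = 12/(20/3) = 1.8.
So o/a = 1.8, i.e. o = 1.8·a.
Substitute into the budget 12·a + (20/3)·o = 240: 24·a = 240, so a* = 10.
Then o* = 1.8·10 = 18.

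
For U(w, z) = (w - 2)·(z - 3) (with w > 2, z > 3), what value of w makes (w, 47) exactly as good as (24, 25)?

U(24, 25) = 484.
Set U(w, 47) = 484 and solve.
With z = 47: (47 − 3) = 44, so (w − 2) = 484/44 = 11.
So w = 2 + 11 = 13.
Check: U(13, 47) = 484.

w = 13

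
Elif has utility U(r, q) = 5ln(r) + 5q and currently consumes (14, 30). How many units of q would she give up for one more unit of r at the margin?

MU_r = 5/r, MU_q = 5.
MRS = 5/r ÷ 5.
At (14, 30): MRS = 1/14.
So at (14, 30) the consumer would give up 1/14 units of q for one more unit of r.

MRS = 1/14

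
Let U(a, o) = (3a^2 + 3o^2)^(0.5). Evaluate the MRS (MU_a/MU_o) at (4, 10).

For CES with ρ = 2, MRS = (o/a)^(-1).
At (4, 10): MRS = 0.4.
That is, one extra unit of a is worth 0.4 units of o at the margin.

MRS = 0.4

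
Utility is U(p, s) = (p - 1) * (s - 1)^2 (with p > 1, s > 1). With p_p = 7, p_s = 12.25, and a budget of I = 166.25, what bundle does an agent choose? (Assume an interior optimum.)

p* = 8, s* = 9

MU_p = (s−1)^2, MU_s = 2·(p−1)·(s−1).
MRS = (1/2)·(s−1)/(p−1).
Tangency: set MRS = p_p/p_s = 7/12.25 = 4/7.
So (1/2)·(s − 1)/(p − 1) = 4/7, i.e. (s − 1) = (8/7)·(p − 1).
Rewrite the budget in excess-of-subsistence terms: 7·(p − 1) + 12.25·(s − 1) = 166.25 − 7·1 − 12.25·1 = 147.
Substituting, 21·(p − 1) = 147, so p − 1 = 7 and p* = 8.
Then s − 1 = (8/7)·7 = 8, so s* = 9.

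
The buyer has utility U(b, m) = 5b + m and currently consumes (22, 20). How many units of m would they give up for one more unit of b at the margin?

MRS = 5

MU_b = 5, MU_m = 1, so MRS = 5/1 = 5 at every bundle.
At (22, 20): MRS = 5.
The indifference curve has slope −5 at this bundle.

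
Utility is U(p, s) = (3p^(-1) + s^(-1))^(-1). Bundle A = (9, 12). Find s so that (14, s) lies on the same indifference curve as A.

U depends on (p, s) only through S = 3p^(-1) + s^(-1), so equal utility means equal S. At (9, 12): S = 5/12.
With p = 14: 3·14^(-1) = 3/14, so s^(-1) = 5/12 − 3/14 = 17/84.
Hence s = 1/(17/84) = 84/17.
Check: U(14, 84/17) = 2.4.

s = 84/17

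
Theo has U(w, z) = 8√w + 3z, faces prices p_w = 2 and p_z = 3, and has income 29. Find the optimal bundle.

w* = 4, z* = 7

MU_w = 8/(2√w), MU_z = 3.
MRS = 8/(2√w) ÷ 3.
Tangency: set MRS = p_w/p_z = 2/3.
MRS depends only on w: (4/3)/√w = 2/3 ⇒ √w = (4/3)/(2/3) = 2 ⇒ w* = 4.
From the budget, 3·z = 29 − 2·4 = 21, so z* = 7.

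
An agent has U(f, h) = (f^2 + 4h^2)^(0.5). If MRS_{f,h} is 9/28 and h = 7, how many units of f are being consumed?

For CES with ρ = 2, MRS = (1/4)·(h/f)^(-1).
Setting (1/4)·(7/f)^(-1) = 9/28 gives (7/f)^(-1) = 9/7, so 7/f = 7/9 and f = 9.

f = 9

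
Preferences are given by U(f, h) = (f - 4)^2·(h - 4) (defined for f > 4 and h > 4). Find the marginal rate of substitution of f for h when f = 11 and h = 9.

MU_f = 2·(f−4)·(h−4), MU_h = (f−4)^2.
MRS = (2/1)·(h−4)/(f−4).
At (11, 9): MRS = 10/7.
That is, one extra unit of f is worth 10/7 units of h at the margin.

MRS = 10/7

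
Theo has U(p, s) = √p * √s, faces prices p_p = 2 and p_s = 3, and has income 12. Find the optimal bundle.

p* = 3, s* = 2

MU_p = 0.5·p^(-0.5)·√s and MU_s = 0.5·√p·s^(-0.5).
MRS = MU_p/MU_s = s/p.
Tangency: set MRS = p_p/p_s = 2/3.
So s/p = 2/3, i.e. s = (2/3)·p.
Substitute into the budget 2·p + 3·s = 12: 4·p = 12, so p* = 3.
Then s* = (2/3)·3 = 2.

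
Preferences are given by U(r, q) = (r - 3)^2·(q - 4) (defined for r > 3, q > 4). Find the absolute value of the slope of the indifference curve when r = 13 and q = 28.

MRS = 4.8

MU_r = 2·(r−3)·(q−4), MU_q = (r−3)^2.
MRS = (2/1)·(q−4)/(r−3).
At (13, 28): MRS = 4.8.
So at (13, 28) the consumer would give up 4.8 units of q for one more unit of r.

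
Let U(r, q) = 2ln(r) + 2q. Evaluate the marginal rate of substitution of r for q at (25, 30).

MU_r = 2/r, MU_q = 2.
MRS = 2/r ÷ 2.
At (25, 30): MRS = 1/25.
So at (25, 30) the consumer would give up 1/25 units of q for one more unit of r.

MRS = 1/25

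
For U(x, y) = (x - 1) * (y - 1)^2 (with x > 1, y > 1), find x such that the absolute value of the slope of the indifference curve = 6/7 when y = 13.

x = 8

MU_x = (y−1)^2, MU_y = 2·(x−1)·(y−1).
MRS = (1/2)·(y−1)/(x−1).
Substitute y = 13: MRS = 6/(x − 1). Setting this equal to 6/7 gives x − 1 = 6/(6/7) = 7, so x = 8.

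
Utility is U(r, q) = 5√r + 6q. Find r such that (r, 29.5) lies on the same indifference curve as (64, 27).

U(64, 27) = 202.
Set U(r, 29.5) = 202 and solve.
With q = 29.5: 5√r = 202 − 6·29.5 = 25, so √r = 5 and r = 25.
Check: U(25, 29.5) = 202.

r = 25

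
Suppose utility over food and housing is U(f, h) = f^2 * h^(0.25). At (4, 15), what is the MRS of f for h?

MRS = 30

MU_f = 2·f·h^(0.25) and MU_h = 0.25·f^2·h^(-0.75).
MRS = MU_f/MU_h = (8)·h/f.
At (4, 15): MRS = 30.
That is, one extra unit of f is worth 30 units of h at the margin.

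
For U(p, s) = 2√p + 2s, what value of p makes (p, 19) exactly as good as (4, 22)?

U(4, 22) = 48.
Set U(p, 19) = 48 and solve.
With s = 19: 2√p = 48 − 2·19 = 10, so √p = 5 and p = 25.
Check: U(25, 19) = 48.

p = 25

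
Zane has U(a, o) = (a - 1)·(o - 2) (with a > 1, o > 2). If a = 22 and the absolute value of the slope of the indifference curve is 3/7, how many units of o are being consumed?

MU_a = (o−2), MU_o = (a−1).
MRS = (o−2)/(a−1).
Substitute a = 22: MRS = (o − 2)/21. Setting this equal to 3/7 gives o − 2 = (3/7)·21 = 9, so o = 11.

o = 11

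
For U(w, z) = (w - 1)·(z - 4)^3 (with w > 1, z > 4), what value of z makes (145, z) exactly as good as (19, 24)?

z = 14

U(19, 24) = 144000.
Set U(145, z) = 144000 and solve.
With w = 145: (145 − 1) = 144, so (z − 4)^3 = 144000/144 = 1000.
Taking the cube root (with z > 4): z − 4 = 10, so z = 14.
Check: U(145, 14) = 144000.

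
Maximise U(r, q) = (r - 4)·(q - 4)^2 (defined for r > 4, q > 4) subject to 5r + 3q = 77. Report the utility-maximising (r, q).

MU_r = (q−4)^2, MU_q = 2·(r−4)·(q−4).
MRS = (1/2)·(q−4)/(r−4).
Tangency: set MRS = p_r/p_q = 5/3.
So (1/2)·(q − 4)/(r − 4) = 5/3, i.e. (q − 4) = (10/3)·(r − 4).
Rewrite the budget in excess-of-subsistence terms: 5·(r − 4) + 3·(q − 4) = 77 − 5·4 − 3·4 = 45.
Substituting, 15·(r − 4) = 45, so r − 4 = 3 and r* = 7.
Then q − 4 = (10/3)·3 = 10, so q* = 14.

r* = 7, q* = 14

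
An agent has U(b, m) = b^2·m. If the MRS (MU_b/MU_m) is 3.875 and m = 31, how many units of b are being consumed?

b = 16

MU_b = 2·b·m and MU_m = b^2.
MRS = MU_b/MU_m = (2/1)·m/b.
Substitute m = 31: MRS = 62/b. Setting 62/b = 3.875 gives b = 62/3.875 = 16.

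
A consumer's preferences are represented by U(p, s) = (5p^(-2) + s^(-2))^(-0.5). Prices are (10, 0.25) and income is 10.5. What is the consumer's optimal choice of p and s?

p* = 1, s* = 2

For CES with ρ = -2, MRS = (5/1)·(s/p)^3.
Tangency: set MRS = p_p/p_s = 10/0.25 = 40.
So (s/p)^3 = 8; taking the cube root, s/p = 2, i.e. s = 2·p.
Substitute into the budget 10·p + 0.25·s = 10.5: 10.5·p = 10.5, so p* = 1 and s* = 2·1 = 2.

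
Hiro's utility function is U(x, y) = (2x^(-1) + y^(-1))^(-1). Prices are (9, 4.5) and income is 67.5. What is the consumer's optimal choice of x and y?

For CES with ρ = -1, MRS = (2/1)·(y/x)^2.
Tangency: set MRS = p_x/p_y = 9/4.5 = 2.
So (y/x)^2 = 1; taking the square root, y/x = 1, i.e. y = x.
Substitute into the budget 9·x + 4.5·y = 67.5: 13.5·x = 67.5, so x* = 5 and y* = 5.

x* = 5, y* = 5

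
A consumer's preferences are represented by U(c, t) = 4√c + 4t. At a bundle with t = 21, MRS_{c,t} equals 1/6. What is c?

c = 9

MU_c = 4/(2√c), MU_t = 4.
MRS = 4/(2√c) ÷ 4.
MRS depends only on c: 0.5/√c = 1/6 ⇒ √c = 0.5/(1/6) = 3 ⇒ c = 9.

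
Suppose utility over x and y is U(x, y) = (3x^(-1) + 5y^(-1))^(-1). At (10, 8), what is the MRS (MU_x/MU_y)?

For CES with ρ = -1, MRS = (3/5)·(y/x)^2.
At (10, 8): MRS = 48/125.
That is, one extra unit of x is worth 48/125 units of y at the margin.

MRS = 48/125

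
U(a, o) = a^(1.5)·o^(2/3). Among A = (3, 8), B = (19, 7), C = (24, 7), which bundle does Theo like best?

Bundle C

Evaluate utility at each bundle:
U(A) = 20.785.
U(B) = 303.060.
U(C) = 430.245.
Highest utility is C, so C ≻ B ≻ A.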